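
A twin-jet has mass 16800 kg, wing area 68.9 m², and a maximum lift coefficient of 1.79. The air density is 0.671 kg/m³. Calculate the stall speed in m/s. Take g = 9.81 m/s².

At stall, lift equals weight: L = W = m·g = 16800 × 9.81 = 1.648×10^5 N.
From L = ½ρV²S·CL,max = W: V_stall = √(2W/(ρSCL,max)) = √(2·1.648×10^5/(0.671·68.9·1.79))
V_stall = √3983 = 63.1 m/s

V_stall = 63.1 m/s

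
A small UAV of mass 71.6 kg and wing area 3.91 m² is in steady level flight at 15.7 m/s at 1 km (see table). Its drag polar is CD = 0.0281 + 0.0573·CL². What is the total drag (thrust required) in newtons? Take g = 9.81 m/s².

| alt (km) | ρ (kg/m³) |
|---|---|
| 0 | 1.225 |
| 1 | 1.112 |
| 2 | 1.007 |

D = 67.8 N

At 1 km, from the table: ρ = 1.112 kg/m³.
Weight W = mg = 71.6 × 9.81 = 702.4 N; in level flight L = W.
Dynamic pressure q = 0.5 × 1.112 × 15.7² = 137 Pa.
CL = 2W/(ρv²S) = 2×702.4/(1.112×15.7²×3.91) = 1.311.
CD = 0.0281 + 0.0573 × 1.311² = 0.1266.
D = q·S·CD = 137 × 3.91 × 0.1266 = 67.81 N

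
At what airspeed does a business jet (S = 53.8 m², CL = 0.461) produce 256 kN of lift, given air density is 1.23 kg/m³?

v = 130 m/s

L = ½ρv²S·CL ⇒ v = √(2L/(ρ·S·CL))
v = √(2 × 2.56×10^5 / (1.23 × 53.8 × 0.461)) = √16780 = 130 m/s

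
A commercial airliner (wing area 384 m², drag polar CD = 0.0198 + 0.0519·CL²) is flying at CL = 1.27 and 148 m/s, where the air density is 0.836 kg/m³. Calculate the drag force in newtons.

CD = 0.0198 + 0.0519 × 1.27² = 0.1035
D = ½ρv²S·CD = ½ × 0.836 × 148² × 384 × 0.1035 = 3.64×10^5 N

D = 3.64×10^5 N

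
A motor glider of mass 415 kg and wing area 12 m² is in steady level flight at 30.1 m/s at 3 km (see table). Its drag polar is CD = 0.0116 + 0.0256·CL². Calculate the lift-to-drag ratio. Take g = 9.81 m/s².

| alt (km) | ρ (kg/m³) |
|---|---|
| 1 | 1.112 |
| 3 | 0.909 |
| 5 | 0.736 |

At 3 km, from the table: ρ = 0.909 kg/m³.
Level flight ⇒ L = W = m·g = 415 × 9.81 = 4071.2 N.
Dynamic pressure q = 0.5 × 0.909 × 30.1² = 411.8 Pa.
CL = 2W/(ρv²S) = 2×4071.2/(0.909×30.1²×12) = 0.8239.
CD = 0.0116 + 0.0256 × 0.8239² = 0.02898.
L/D = CL/CD = 0.8239 / 0.02898 = 28.4

L/D = 28.4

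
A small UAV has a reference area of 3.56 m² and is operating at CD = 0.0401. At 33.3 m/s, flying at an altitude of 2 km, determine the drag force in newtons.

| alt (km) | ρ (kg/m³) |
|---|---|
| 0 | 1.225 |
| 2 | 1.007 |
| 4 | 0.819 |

At 2 km, from the table: ρ = 1.007 kg/m³.
D = ½ρv²S·CD = ½ × 1.007 × 33.3² × 3.56 × 0.0401 = 79.7 N

D = 79.7 N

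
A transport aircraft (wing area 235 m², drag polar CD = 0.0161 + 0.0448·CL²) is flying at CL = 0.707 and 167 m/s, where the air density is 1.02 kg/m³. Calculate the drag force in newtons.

CD = 0.0161 + 0.0448 × 0.707² = 0.03849
D = ½ρv²S·CD = ½ × 1.02 × 167² × 235 × 0.03849 = 1.29×10^5 N

D = 1.29×10^5 N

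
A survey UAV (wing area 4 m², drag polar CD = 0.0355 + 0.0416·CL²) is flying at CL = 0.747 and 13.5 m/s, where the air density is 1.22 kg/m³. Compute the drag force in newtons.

CD = 0.0355 + 0.0416 × 0.747² = 0.05871
D = ½ρv²S·CD = ½ × 1.22 × 13.5² × 4 × 0.05871 = 26.1 N

D = 26.1 N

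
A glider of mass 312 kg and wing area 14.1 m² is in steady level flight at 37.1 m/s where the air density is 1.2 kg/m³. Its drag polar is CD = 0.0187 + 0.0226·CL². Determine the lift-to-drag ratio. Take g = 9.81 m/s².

L/D = 13

In steady level flight, lift balances weight: W = mg = 312 × 9.81 = 3060.7 N.
Dynamic pressure q = 0.5 × 1.2 × 37.1² = 825.8 Pa.
CL = W/(q·S) = 3060.7 / (825.8 × 14.1) = 0.2628.
CD = 0.0187 + 0.0226 × 0.2628² = 0.02026.
L/D = CL/CD = 0.2628 / 0.02026 = 13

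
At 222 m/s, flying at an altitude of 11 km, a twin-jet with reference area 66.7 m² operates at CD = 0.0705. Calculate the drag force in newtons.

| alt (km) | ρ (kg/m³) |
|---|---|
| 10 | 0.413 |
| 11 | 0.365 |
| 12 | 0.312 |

At 11 km, from the table: ρ = 0.365 kg/m³.
D = ½ρv²S·CD = ½ × 0.365 × 222² × 66.7 × 0.0705 = 42300 N ≈ 42.3 kN

D = 42300 N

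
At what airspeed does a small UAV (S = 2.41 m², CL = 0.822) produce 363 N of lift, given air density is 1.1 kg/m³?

L = ½ρv²S·CL ⇒ v = √(2L/(ρ·S·CL))
v = √(2 × 363 / (1.1 × 2.41 × 0.822)) = √333.2 = 18.3 m/s

v = 18.3 m/s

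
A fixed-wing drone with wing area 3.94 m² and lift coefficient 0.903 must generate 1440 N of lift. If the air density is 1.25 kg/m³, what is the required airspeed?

v = 25.4 m/s

L = ½ρv²S·CL ⇒ v = √(2L/(ρ·S·CL))
v = √(2 × 1440 / (1.25 × 3.94 × 0.903)) = √647.6 = 25.4 m/s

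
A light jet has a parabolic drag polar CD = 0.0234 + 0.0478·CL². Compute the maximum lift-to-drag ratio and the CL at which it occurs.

(L/D)max = 15, at CL = 0.7

For CD = CD0 + K·CL², (L/D)max occurs at CL* = √(CD0/K) and equals 1/(2√(K·CD0)).
(L/D)max = 1/(2√(0.0478 × 0.0234)) = 1/(2 × 0.03344) = 15
CL* = √(0.0234/0.0478) = 0.7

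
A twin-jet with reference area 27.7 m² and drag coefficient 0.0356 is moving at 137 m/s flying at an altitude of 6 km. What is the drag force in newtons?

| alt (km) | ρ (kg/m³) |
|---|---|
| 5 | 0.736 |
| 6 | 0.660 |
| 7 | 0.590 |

D = 6110 N

At 6 km, from the table: ρ = 0.660 kg/m³.
Dynamic pressure q = ½ρv² = ½ × 0.66 × 137² = 6194 Pa.
D = q·S·CD = 6194 × 27.7 × 0.0356 = 6110 N ≈ 6.11 kN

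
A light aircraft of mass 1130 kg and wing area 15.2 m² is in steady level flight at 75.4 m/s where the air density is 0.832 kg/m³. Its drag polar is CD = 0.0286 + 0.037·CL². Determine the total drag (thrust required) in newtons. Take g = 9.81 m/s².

D = 1150 N

Level flight ⇒ L = W = m·g = 1130 × 9.81 = 11085 N.
Dynamic pressure q = 0.5 × 0.832 × 75.4² = 2365 Pa.
CL = 2W/(ρv²S) = 2×11085/(0.832×75.4²×15.2) = 0.3084.
CD = 0.0286 + 0.037 × 0.3084² = 0.03212.
D = q·S·CD = 2365 × 15.2 × 0.03212 = 1155 N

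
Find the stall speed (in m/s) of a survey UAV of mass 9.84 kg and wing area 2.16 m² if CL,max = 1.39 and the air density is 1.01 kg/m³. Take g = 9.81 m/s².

V_stall = 7.98 m/s

At stall, lift equals weight: L = W = m·g = 9.84 × 9.81 = 96.53 N.
From L = ½ρV²S·CL,max = W: V_stall = √(2W/(ρSCL,max)) = √(2·96.53/(1.01·2.16·1.39))
V_stall = √63.67 = 7.98 m/s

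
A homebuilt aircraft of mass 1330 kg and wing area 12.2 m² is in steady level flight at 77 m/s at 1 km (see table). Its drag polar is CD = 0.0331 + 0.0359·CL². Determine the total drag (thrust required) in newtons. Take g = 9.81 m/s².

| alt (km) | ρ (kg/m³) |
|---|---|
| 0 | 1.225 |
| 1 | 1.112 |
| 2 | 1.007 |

D = 1480 N

At 1 km, from the table: ρ = 1.112 kg/m³.
Weight W = mg = 1330 × 9.81 = 13047 N; in level flight L = W.
q = ½ρv² = ½ × 1.112 × 77² = 3297 Pa.
CL = 2W/(ρv²S) = 2×13047/(1.112×77²×12.2) = 0.3244.
CD = 0.0331 + 0.0359 × 0.3244² = 0.03688.
D = q·S·CD = 3297 × 12.2 × 0.03688 = 1483 N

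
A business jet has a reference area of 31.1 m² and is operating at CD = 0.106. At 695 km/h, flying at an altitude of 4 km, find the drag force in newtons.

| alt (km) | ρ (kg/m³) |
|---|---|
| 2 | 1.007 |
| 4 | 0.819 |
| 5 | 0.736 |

At 4 km, from the table: ρ = 0.819 kg/m³.
Convert speed: v = 695 km/h ÷ 3.6 = 193.1 m/s.
D = ½ρv²S·CD = ½ × 0.819 × 193.1² × 31.1 × 0.106 = 50300 N ≈ 50.3 kN

D = 50300 N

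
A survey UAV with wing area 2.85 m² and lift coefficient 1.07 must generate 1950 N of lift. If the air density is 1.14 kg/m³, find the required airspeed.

L = ½ρv²S·CL ⇒ v = √(2L/(ρ·S·CL))
v = √(2 × 1950 / (1.14 × 2.85 × 1.07)) = √1122 = 33.5 m/s

v = 33.5 m/s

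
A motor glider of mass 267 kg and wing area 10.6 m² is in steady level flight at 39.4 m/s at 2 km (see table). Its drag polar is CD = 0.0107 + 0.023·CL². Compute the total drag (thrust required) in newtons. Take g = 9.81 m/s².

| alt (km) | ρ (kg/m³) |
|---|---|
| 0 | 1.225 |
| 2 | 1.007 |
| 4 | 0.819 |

D = 108 N

At 2 km, from the table: ρ = 1.007 kg/m³.
In steady level flight, lift balances weight: W = mg = 267 × 9.81 = 2619.3 N.
q = ½ρv² = ½ × 1.007 × 39.4² = 781.6 Pa.
CL = W/(q·S) = 2619.3 / (781.6 × 10.6) = 0.3161.
CD = 0.0107 + 0.023 × 0.3161² = 0.013.
D = q·S·CD = 781.6 × 10.6 × 0.013 = 107.7 N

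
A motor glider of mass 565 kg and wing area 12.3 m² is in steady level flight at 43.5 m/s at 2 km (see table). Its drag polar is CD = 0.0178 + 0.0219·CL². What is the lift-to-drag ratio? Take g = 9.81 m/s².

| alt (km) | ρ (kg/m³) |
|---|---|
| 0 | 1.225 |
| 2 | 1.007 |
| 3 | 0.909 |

At 2 km, from the table: ρ = 1.007 kg/m³.
Weight W = mg = 565 × 9.81 = 5542.7 N; in level flight L = W.
Dynamic pressure q = 0.5 × 1.007 × 43.5² = 952.7 Pa.
Required CL = L/(qS) = 5542.7/(952.7·12.3) = 0.473.
CD = 0.0178 + 0.0219 × 0.473² = 0.0227.
L/D = CL/CD = 0.473 / 0.0227 = 20.8

L/D = 20.8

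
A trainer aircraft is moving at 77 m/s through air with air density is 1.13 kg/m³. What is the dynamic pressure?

q = 3350 Pa

q = ½ρv² = ½ × 1.13 × 77² = 3350 Pa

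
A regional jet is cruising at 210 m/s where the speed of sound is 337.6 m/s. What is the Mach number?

M = v/a = 210 / 337.6 = 0.622

M = 0.622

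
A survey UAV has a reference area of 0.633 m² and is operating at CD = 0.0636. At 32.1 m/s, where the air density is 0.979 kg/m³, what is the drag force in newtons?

D = ½ρv²S·CD = ½ × 0.979 × 32.1² × 0.633 × 0.0636 = 20.3 N

D = 20.3 N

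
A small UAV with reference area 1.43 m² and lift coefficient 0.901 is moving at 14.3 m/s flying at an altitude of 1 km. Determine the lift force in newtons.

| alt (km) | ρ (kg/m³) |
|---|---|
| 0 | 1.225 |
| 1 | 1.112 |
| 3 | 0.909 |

L = 146 N

At 1 km, from the table: ρ = 1.112 kg/m³.
L = ½ρv²S·CL = ½ × 1.112 × 14.3² × 1.43 × 0.901 = 146 N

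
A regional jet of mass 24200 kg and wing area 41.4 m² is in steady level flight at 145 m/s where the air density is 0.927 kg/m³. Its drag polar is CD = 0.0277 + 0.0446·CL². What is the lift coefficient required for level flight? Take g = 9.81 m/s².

Level flight ⇒ L = W = m·g = 24200 × 9.81 = 2.374×10^5 N.
Dynamic pressure q = 0.5 × 0.927 × 145² = 9745 Pa.
Required CL = L/(qS) = 2.374×10^5/(9745·41.4) = 0.5884.

CL = 0.588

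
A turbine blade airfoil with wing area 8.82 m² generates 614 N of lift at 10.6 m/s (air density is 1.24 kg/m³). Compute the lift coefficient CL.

From L = ½ρv²S·CL, rearranging gives CL = 2L/(ρv²S).
CL = 2 × 614 / (1.24 × 10.6² × 8.82) = 0.999

CL = 0.999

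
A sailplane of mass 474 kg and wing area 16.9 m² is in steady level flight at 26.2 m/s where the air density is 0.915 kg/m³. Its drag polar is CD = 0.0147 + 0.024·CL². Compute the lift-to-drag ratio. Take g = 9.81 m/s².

L/D = 26.5

In steady level flight, lift balances weight: W = mg = 474 × 9.81 = 4649.9 N.
Dynamic pressure q = 0.5 × 0.915 × 26.2² = 314 Pa.
CL = W/(q·S) = 4649.9 / (314 × 16.9) = 0.8761.
CD = 0.0147 + 0.024 × 0.8761² = 0.03312.
L/D = CL/CD = 0.8761 / 0.03312 = 26.5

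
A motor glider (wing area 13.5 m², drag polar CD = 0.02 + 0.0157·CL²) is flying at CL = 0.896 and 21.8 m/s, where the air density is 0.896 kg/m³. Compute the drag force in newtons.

D = 93.7 N

CD = 0.02 + 0.0157 × 0.896² = 0.0326
D = ½ρv²S·CD = ½ × 0.896 × 21.8² × 13.5 × 0.0326 = 93.7 N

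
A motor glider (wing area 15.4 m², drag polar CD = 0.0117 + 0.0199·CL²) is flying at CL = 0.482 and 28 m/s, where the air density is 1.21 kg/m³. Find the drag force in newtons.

D = 119 N

CD = 0.0117 + 0.0199 × 0.482² = 0.01632
D = ½ρv²S·CD = ½ × 1.21 × 28² × 15.4 × 0.01632 = 119 N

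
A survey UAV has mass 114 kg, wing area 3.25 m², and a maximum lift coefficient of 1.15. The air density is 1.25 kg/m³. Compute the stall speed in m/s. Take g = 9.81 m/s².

At stall, lift equals weight: L = W = m·g = 114 × 9.81 = 1118 N.
From L = ½ρV²S·CL,max = W: V_stall = √(2W/(ρSCL,max)) = √(2·1118/(1.25·3.25·1.15))
V_stall = √478.8 = 21.9 m/s

V_stall = 21.9 m/s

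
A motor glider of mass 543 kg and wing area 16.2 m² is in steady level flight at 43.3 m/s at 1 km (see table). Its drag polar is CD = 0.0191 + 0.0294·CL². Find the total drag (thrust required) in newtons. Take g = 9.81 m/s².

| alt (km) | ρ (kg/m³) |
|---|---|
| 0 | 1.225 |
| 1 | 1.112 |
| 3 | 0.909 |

D = 372 N

At 1 km, from the table: ρ = 1.112 kg/m³.
Level flight ⇒ L = W = m·g = 543 × 9.81 = 5326.8 N.
Dynamic pressure q = 0.5 × 1.112 × 43.3² = 1042 Pa.
Required CL = L/(qS) = 5326.8/(1042·16.2) = 0.3154.
CD = 0.0191 + 0.0294 × 0.3154² = 0.02203.
D = q·S·CD = 1042 × 16.2 × 0.02203 = 372 N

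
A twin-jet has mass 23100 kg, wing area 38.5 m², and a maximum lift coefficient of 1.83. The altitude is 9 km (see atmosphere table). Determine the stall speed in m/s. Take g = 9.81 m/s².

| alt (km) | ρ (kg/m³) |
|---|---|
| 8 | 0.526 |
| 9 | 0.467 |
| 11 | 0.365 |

V_stall = 117 m/s

At 9 km, from the table: ρ = 0.467 kg/m³.
Stall occurs when L = W at CL,max. W = mg = 23100 × 9.81 = 2.266×10^5 N.
V_stall = √(2W/(ρ·S·CL,max)) = √(2 × 2.266×10^5 / (0.467 × 38.5 × 1.83))
V_stall = √13770 = 117 m/s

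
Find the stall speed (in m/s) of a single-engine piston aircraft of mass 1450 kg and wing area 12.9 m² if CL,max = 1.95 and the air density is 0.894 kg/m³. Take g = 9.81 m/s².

V_stall = 35.6 m/s

At stall, lift equals weight: L = W = m·g = 1450 × 9.81 = 14220 N.
From L = ½ρV²S·CL,max = W: V_stall = √(2W/(ρSCL,max)) = √(2·14220/(0.894·12.9·1.95))
V_stall = √1265 = 35.6 m/s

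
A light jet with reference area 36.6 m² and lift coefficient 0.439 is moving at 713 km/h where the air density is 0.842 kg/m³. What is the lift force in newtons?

L = 2.65×10^5 N

Convert speed: v = 713 km/h ÷ 3.6 = 198.1 m/s.
L = ½ρv²S·CL = ½ × 0.842 × 198.1² × 36.6 × 0.439 = 2.65×10^5 N ≈ 265 kN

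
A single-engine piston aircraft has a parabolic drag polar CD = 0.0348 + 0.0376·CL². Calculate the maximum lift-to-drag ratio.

For CD = CD0 + K·CL², (L/D)max occurs at CL* = √(CD0/K) and equals 1/(2√(K·CD0)).
(L/D)max = 1/(2√(0.0376 × 0.0348)) = 1/(2 × 0.03617) = 13.8

(L/D)max = 13.8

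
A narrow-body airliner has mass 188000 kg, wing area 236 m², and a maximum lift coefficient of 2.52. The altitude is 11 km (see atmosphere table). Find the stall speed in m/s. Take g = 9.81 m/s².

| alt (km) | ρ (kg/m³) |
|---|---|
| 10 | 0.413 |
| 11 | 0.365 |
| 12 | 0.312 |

V_stall = 130 m/s

At 11 km, from the table: ρ = 0.365 kg/m³.
Weight W = mg = 188000 × 9.81 = 1.844×10^6 N.
From L = ½ρV²S·CL,max = W: V_stall = √(2W/(ρSCL,max)) = √(2·1.844×10^6/(0.365·236·2.52))
V_stall = √16990 = 130 m/s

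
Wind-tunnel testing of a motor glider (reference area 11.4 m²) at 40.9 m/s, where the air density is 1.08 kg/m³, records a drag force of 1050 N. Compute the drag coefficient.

From D = ½ρv²S·CD, rearranging gives CD = 2D/(ρv²S).
CD = 2 × 1050 / (1.08 × 40.9² × 11.4) = 0.102

CD = 0.102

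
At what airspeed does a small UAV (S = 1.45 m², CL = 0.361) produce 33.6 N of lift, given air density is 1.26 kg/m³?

v = 10.1 m/s

L = ½ρv²S·CL ⇒ v = √(2L/(ρ·S·CL))
v = √(2 × 33.6 / (1.26 × 1.45 × 0.361)) = √101.9 = 10.1 m/s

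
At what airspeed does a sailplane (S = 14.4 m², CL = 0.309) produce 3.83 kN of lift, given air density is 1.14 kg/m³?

v = 38.9 m/s

L = ½ρv²S·CL ⇒ v = √(2L/(ρ·S·CL))
v = √(2 × 3830 / (1.14 × 14.4 × 0.309)) = √1510 = 38.9 m/s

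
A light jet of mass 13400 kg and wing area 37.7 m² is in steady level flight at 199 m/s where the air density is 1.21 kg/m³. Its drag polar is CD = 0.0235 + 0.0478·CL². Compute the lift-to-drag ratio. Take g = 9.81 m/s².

L/D = 5.94

Weight W = mg = 13400 × 9.81 = 1.3145×10^5 N; in level flight L = W.
q = ½ρv² = ½ × 1.21 × 199² = 23960 Pa.
Required CL = L/(qS) = 1.3145×10^5/(23960·37.7) = 0.1455.
CD = 0.0235 + 0.0478 × 0.1455² = 0.02451.
L/D = CL/CD = 0.1455 / 0.02451 = 5.94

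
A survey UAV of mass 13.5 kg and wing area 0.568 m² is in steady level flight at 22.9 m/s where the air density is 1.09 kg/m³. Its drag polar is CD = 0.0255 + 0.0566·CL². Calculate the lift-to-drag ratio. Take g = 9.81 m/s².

In steady level flight, lift balances weight: W = mg = 13.5 × 9.81 = 132.44 N.
Dynamic pressure q = 0.5 × 1.09 × 22.9² = 285.8 Pa.
Required CL = L/(qS) = 132.44/(285.8·0.568) = 0.8158.
CD = 0.0255 + 0.0566 × 0.8158² = 0.06317.
L/D = CL/CD = 0.8158 / 0.06317 = 12.9

L/D = 12.9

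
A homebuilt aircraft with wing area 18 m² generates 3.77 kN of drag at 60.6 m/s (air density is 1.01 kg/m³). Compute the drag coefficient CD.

CD = 0.113

From D = ½ρv²S·CD, rearranging gives CD = 2D/(ρv²S).
CD = 2 × 3770 / (1.01 × 60.6² × 18) = 0.113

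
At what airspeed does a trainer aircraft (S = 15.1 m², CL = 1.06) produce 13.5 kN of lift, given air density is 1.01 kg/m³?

v = 40.9 m/s

L = ½ρv²S·CL ⇒ v = √(2L/(ρ·S·CL))
v = √(2 × 13500 / (1.01 × 15.1 × 1.06)) = √1670 = 40.9 m/s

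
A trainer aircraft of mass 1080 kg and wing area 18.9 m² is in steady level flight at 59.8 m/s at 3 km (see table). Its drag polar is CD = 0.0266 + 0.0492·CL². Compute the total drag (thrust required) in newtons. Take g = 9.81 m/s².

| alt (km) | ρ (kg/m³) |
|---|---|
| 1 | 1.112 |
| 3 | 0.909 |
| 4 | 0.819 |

At 3 km, from the table: ρ = 0.909 kg/m³.
In steady level flight, lift balances weight: W = mg = 1080 × 9.81 = 10595 N.
q = ½ρv² = ½ × 0.909 × 59.8² = 1625 Pa.
Required CL = L/(qS) = 10595/(1625·18.9) = 0.3449.
CD = 0.0266 + 0.0492 × 0.3449² = 0.03245.
D = q·S·CD = 1625 × 18.9 × 0.03245 = 996.9 N

D = 997 N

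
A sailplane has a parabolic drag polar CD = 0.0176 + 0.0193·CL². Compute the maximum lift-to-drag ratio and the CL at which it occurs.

For CD = CD0 + K·CL², (L/D)max occurs at CL* = √(CD0/K) and equals 1/(2√(K·CD0)).
(L/D)max = 1/(2√(0.0193 × 0.0176)) = 1/(2 × 0.01843) = 27.1
CL* = √(0.0176/0.0193) = 0.955

(L/D)max = 27.1, at CL = 0.955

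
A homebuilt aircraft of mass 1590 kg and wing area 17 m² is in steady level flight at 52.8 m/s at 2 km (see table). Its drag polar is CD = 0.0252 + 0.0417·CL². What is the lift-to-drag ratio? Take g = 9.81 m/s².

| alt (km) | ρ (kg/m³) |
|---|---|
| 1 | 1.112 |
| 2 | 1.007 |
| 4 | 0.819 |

L/D = 15.2

At 2 km, from the table: ρ = 1.007 kg/m³.
Weight W = mg = 1590 × 9.81 = 15598 N; in level flight L = W.
q = ½ρv² = ½ × 1.007 × 52.8² = 1404 Pa.
CL = 2W/(ρv²S) = 2×15598/(1.007×52.8²×17) = 0.6537.
CD = 0.0252 + 0.0417 × 0.6537² = 0.04302.
L/D = CL/CD = 0.6537 / 0.04302 = 15.2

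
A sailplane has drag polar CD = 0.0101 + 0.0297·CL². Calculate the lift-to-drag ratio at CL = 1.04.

L/D = 24.6

CD = 0.0101 + 0.0297 × 1.04² = 0.04222
L/D = CL/CD = 1.04 / 0.04222 = 24.6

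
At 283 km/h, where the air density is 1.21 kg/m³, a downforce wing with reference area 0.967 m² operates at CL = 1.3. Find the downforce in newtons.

Convert speed: v = 283 km/h ÷ 3.6 = 78.61 m/s.
Dynamic pressure q = ½ρv² = ½ × 1.21 × 78.61² = 3739 Pa.
L = q·S·CL = 3739 × 0.967 × 1.3 = 4700 N

L = 4700 N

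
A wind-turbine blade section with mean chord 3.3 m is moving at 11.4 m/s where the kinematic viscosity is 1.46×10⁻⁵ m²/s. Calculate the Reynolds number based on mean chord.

Re = 2.58×10^6

Re = v·c/ν = 11.4 × 3.3 / (1.46×10⁻⁵) = 2.58×10^6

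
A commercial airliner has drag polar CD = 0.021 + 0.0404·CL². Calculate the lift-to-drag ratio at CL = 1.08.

L/D = 15.9

CD = 0.021 + 0.0404 × 1.08² = 0.06812
L/D = CL/CD = 1.08 / 0.06812 = 15.9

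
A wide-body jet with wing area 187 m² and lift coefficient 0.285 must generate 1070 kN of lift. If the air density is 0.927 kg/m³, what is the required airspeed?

v = 208 m/s

L = ½ρv²S·CL ⇒ v = √(2L/(ρ·S·CL))
v = √(2 × 1.07×10^6 / (0.927 × 187 × 0.285)) = √43320 = 208 m/s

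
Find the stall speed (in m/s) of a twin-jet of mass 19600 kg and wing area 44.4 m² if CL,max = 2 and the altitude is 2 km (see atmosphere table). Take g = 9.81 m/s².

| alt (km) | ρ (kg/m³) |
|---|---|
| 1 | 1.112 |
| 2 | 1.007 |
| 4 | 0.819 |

At 2 km, from the table: ρ = 1.007 kg/m³.
Stall occurs when L = W at CL,max. W = mg = 19600 × 9.81 = 1.923×10^5 N.
V_stall = √(2W/(ρ·S·CL,max)) = √(2 × 1.923×10^5 / (1.007 × 44.4 × 2))
V_stall = √4300 = 65.6 m/s

V_stall = 65.6 m/s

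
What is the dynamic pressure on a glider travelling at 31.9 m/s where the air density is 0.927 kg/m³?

q = 472 Pa

q = ½ρv² = ½ × 0.927 × 31.9² = 472 Pa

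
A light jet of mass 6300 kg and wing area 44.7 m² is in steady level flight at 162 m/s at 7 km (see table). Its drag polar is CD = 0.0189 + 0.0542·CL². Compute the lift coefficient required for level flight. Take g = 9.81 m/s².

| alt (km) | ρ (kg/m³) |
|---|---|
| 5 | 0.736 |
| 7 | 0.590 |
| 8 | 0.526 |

CL = 0.179

At 7 km, from the table: ρ = 0.590 kg/m³.
In steady level flight, lift balances weight: W = mg = 6300 × 9.81 = 61803 N.
Dynamic pressure q = 0.5 × 0.59 × 162² = 7742 Pa.
Required CL = L/(qS) = 61803/(7742·44.7) = 0.1786.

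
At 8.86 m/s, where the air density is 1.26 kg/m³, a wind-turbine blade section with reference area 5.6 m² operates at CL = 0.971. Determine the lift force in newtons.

L = ½ρv²S·CL = ½ × 1.26 × 8.86² × 5.6 × 0.971 = 269 N

L = 269 N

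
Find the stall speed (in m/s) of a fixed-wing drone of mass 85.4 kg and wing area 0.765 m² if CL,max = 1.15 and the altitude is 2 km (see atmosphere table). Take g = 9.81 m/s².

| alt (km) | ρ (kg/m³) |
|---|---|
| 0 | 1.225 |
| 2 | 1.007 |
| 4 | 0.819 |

At 2 km, from the table: ρ = 1.007 kg/m³.
Stall occurs when L = W at CL,max. W = mg = 85.4 × 9.81 = 837.8 N.
From L = ½ρV²S·CL,max = W: V_stall = √(2W/(ρSCL,max)) = √(2·837.8/(1.007·0.765·1.15))
V_stall = √1891 = 43.5 m/s

V_stall = 43.5 m/s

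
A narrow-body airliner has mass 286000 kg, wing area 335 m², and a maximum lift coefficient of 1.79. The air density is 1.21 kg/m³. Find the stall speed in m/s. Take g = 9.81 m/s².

V_stall = 87.9 m/s

Weight W = mg = 286000 × 9.81 = 2.806×10^6 N.
V_stall = √(2W/(ρ·S·CL,max)) = √(2 × 2.806×10^6 / (1.21 × 335 × 1.79))
V_stall = √7734 = 87.9 m/s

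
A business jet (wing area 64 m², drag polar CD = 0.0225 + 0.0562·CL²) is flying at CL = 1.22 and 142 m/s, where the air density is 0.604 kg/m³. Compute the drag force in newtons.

CD = 0.0225 + 0.0562 × 1.22² = 0.1061
D = ½ρv²S·CD = ½ × 0.604 × 142² × 64 × 0.1061 = 41400 N

D = 41400 N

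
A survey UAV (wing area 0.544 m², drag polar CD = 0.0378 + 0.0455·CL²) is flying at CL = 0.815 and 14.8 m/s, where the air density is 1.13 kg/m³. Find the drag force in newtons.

D = 4.58 N

CD = 0.0378 + 0.0455 × 0.815² = 0.06802
D = ½ρv²S·CD = ½ × 1.13 × 14.8² × 0.544 × 0.06802 = 4.58 N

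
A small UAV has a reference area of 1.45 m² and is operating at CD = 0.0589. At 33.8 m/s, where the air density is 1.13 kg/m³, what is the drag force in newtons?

D = 55.1 N

D = ½ρv²S·CD = ½ × 1.13 × 33.8² × 1.45 × 0.0589 = 55.1 N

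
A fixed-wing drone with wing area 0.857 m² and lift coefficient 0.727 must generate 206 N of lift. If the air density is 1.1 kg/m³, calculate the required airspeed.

v = 24.5 m/s

L = ½ρv²S·CL ⇒ v = √(2L/(ρ·S·CL))
v = √(2 × 206 / (1.1 × 0.857 × 0.727)) = √601.2 = 24.5 m/s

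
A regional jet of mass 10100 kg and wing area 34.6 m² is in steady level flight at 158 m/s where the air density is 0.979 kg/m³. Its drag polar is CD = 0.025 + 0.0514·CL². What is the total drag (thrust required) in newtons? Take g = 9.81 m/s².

D = 11800 N

In steady level flight, lift balances weight: W = mg = 10100 × 9.81 = 99081 N.
Dynamic pressure q = 0.5 × 0.979 × 158² = 12220 Pa.
CL = W/(q·S) = 99081 / (12220 × 34.6) = 0.2343.
CD = 0.025 + 0.0514 × 0.2343² = 0.02782.
D = q·S·CD = 12220 × 34.6 × 0.02782 = 11760 N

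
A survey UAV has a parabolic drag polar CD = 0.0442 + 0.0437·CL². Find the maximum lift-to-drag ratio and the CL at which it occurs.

(L/D)max = 11.4, at CL = 1.01

For CD = CD0 + K·CL², (L/D)max occurs at CL* = √(CD0/K) and equals 1/(2√(K·CD0)).
(L/D)max = 1/(2√(0.0437 × 0.0442)) = 1/(2 × 0.04395) = 11.4
CL* = √(0.0442/0.0437) = 1.01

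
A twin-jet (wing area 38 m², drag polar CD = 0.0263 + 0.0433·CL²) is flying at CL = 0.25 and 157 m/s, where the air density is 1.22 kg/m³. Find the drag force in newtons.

CD = 0.0263 + 0.0433 × 0.25² = 0.02901
D = ½ρv²S·CD = ½ × 1.22 × 157² × 38 × 0.02901 = 16600 N

D = 16600 N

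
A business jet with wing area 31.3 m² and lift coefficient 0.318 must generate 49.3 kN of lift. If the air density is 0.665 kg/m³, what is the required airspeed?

L = ½ρv²S·CL ⇒ v = √(2L/(ρ·S·CL))
v = √(2 × 49300 / (0.665 × 31.3 × 0.318)) = √14900 = 122 m/s

v = 122 m/s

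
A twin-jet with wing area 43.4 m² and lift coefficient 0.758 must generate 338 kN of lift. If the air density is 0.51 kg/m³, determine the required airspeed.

v = 201 m/s

L = ½ρv²S·CL ⇒ v = √(2L/(ρ·S·CL))
v = √(2 × 3.38×10^5 / (0.51 × 43.4 × 0.758)) = √40290 = 201 m/s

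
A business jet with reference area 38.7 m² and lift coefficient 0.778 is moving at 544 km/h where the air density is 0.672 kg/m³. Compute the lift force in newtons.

L = 2.31×10^5 N

Convert speed: v = 544 km/h ÷ 3.6 = 151.1 m/s.
L = ½ρv²S·CL = ½ × 0.672 × 151.1² × 38.7 × 0.778 = 2.31×10^5 N ≈ 231 kN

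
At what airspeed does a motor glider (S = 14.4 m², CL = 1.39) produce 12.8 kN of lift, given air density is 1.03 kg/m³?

L = ½ρv²S·CL ⇒ v = √(2L/(ρ·S·CL))
v = √(2 × 12800 / (1.03 × 14.4 × 1.39)) = √1242 = 35.2 m/s

v = 35.2 m/s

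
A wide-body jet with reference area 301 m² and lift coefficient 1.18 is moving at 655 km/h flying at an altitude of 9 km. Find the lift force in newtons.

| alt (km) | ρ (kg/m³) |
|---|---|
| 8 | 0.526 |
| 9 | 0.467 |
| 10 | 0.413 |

L = 2.75×10^6 N

At 9 km, from the table: ρ = 0.467 kg/m³.
Convert speed: v = 655 km/h ÷ 3.6 = 181.9 m/s.
Dynamic pressure q = ½ρv² = ½ × 0.467 × 181.9² = 7730 Pa.
L = q·S·CL = 7730 × 301 × 1.18 = 2.75×10^6 N ≈ 2750 kN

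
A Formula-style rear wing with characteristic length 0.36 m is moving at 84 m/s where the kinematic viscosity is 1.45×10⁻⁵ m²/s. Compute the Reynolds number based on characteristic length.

Re = 2.09×10^6

Re = v·c/ν = 84 × 0.36 / (1.45×10⁻⁵) = 2.09×10^6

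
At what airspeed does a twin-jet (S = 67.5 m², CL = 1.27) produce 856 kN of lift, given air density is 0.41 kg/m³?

v = 221 m/s

L = ½ρv²S·CL ⇒ v = √(2L/(ρ·S·CL))
v = √(2 × 8.56×10^5 / (0.41 × 67.5 × 1.27)) = √48710 = 221 m/s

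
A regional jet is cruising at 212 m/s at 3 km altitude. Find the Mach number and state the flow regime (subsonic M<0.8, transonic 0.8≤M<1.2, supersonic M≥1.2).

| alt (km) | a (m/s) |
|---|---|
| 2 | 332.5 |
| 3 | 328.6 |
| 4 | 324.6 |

M = 0.645 (subsonic)

At 3 km, from the table: a = 328.6 m/s.
M = v/a = 212 / 328.6 = 0.645
M = 0.645 → subsonic.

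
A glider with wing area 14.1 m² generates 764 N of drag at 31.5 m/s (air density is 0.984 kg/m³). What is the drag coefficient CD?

CD = 0.111

From D = ½ρv²S·CD, rearranging gives CD = 2D/(ρv²S).
CD = 2 × 764 / (0.984 × 31.5² × 14.1) = 0.111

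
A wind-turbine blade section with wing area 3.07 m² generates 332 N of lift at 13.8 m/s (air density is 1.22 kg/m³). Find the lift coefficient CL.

CL = 0.931

From L = ½ρv²S·CL, rearranging gives CL = 2L/(ρv²S).
CL = 2 × 332 / (1.22 × 13.8² × 3.07) = 0.931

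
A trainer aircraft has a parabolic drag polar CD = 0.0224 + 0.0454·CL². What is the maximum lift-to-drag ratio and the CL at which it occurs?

(L/D)max = 15.7, at CL = 0.702

For CD = CD0 + K·CL², (L/D)max occurs at CL* = √(CD0/K) and equals 1/(2√(K·CD0)).
(L/D)max = 1/(2√(0.0454 × 0.0224)) = 1/(2 × 0.03189) = 15.7
CL* = √(0.0224/0.0454) = 0.702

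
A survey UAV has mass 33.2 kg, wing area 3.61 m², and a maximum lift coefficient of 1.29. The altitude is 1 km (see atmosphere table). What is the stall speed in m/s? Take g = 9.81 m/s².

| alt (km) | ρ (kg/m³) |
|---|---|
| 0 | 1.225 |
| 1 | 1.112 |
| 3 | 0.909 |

At 1 km, from the table: ρ = 1.112 kg/m³.
Stall occurs when L = W at CL,max. W = mg = 33.2 × 9.81 = 325.7 N.
From L = ½ρV²S·CL,max = W: V_stall = √(2W/(ρSCL,max)) = √(2·325.7/(1.112·3.61·1.29))
V_stall = √125.8 = 11.2 m/s

V_stall = 11.2 m/s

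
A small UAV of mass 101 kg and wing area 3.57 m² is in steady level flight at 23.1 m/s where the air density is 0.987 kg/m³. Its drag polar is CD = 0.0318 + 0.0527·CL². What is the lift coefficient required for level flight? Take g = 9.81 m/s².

CL = 1.05

Weight W = mg = 101 × 9.81 = 990.81 N; in level flight L = W.
q = ½ρv² = ½ × 0.987 × 23.1² = 263.3 Pa.
Required CL = L/(qS) = 990.81/(263.3·3.57) = 1.054.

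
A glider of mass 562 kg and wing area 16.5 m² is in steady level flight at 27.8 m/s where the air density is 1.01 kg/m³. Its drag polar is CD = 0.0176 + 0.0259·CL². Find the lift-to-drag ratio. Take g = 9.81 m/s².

In steady level flight, lift balances weight: W = mg = 562 × 9.81 = 5513.2 N.
q = ½ρv² = ½ × 1.01 × 27.8² = 390.3 Pa.
CL = W/(q·S) = 5513.2 / (390.3 × 16.5) = 0.8561.
CD = 0.0176 + 0.0259 × 0.8561² = 0.03658.
L/D = CL/CD = 0.8561 / 0.03658 = 23.4

L/D = 23.4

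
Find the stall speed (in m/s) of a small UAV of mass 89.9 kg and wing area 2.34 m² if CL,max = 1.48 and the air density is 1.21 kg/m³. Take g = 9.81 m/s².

V_stall = 20.5 m/s

Weight W = mg = 89.9 × 9.81 = 881.9 N.
V_stall = √(2W/(ρ·S·CL,max)) = √(2 × 881.9 / (1.21 × 2.34 × 1.48))
V_stall = √420.9 = 20.5 m/s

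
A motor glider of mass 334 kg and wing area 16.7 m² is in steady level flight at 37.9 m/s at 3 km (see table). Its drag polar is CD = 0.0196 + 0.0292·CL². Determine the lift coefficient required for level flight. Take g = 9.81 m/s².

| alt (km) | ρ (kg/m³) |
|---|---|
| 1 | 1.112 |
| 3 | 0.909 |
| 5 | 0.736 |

CL = 0.301

At 3 km, from the table: ρ = 0.909 kg/m³.
Weight W = mg = 334 × 9.81 = 3276.5 N; in level flight L = W.
q = ½ρv² = ½ × 0.909 × 37.9² = 652.8 Pa.
CL = W/(q·S) = 3276.5 / (652.8 × 16.7) = 0.3005.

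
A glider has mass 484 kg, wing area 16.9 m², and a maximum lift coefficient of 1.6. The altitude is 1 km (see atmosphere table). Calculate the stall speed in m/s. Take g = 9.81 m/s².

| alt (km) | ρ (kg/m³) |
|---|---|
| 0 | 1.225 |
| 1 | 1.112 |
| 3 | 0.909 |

V_stall = 17.8 m/s

At 1 km, from the table: ρ = 1.112 kg/m³.
Stall occurs when L = W at CL,max. W = mg = 484 × 9.81 = 4748 N.
V_stall = √(2W/(ρ·S·CL,max)) = √(2 × 4748 / (1.112 × 16.9 × 1.6))
V_stall = √315.8 = 17.8 m/s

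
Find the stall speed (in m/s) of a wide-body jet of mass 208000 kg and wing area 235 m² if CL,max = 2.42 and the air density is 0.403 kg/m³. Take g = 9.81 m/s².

At stall, lift equals weight: L = W = m·g = 208000 × 9.81 = 2.04×10^6 N.
From L = ½ρV²S·CL,max = W: V_stall = √(2W/(ρSCL,max)) = √(2·2.04×10^6/(0.403·235·2.42))
V_stall = √17810 = 133 m/s

V_stall = 133 m/s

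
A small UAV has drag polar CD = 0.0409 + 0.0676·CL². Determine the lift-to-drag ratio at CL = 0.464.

L/D = 8.37

CD = 0.0409 + 0.0676 × 0.464² = 0.05545
L/D = CL/CD = 0.464 / 0.05545 = 8.37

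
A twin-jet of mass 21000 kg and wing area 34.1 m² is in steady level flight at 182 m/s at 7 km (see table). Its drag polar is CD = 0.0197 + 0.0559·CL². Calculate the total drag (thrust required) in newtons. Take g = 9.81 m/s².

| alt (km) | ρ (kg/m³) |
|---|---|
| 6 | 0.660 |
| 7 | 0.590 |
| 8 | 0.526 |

D = 13700 N

At 7 km, from the table: ρ = 0.590 kg/m³.
Level flight ⇒ L = W = m·g = 21000 × 9.81 = 2.0601×10^5 N.
Dynamic pressure q = 0.5 × 0.59 × 182² = 9772 Pa.
Required CL = L/(qS) = 2.0601×10^5/(9772·34.1) = 0.6183.
CD = 0.0197 + 0.0559 × 0.6183² = 0.04107.
D = q·S·CD = 9772 × 34.1 × 0.04107 = 13680 N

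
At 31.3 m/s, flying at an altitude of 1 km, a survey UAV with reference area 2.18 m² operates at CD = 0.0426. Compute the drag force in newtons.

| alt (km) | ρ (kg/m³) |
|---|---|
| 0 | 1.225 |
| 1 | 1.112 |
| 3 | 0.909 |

D = 50.6 N

At 1 km, from the table: ρ = 1.112 kg/m³.
Dynamic pressure q = ½ρv² = ½ × 1.112 × 31.3² = 544.7 Pa.
D = q·S·CD = 544.7 × 2.18 × 0.0426 = 50.6 N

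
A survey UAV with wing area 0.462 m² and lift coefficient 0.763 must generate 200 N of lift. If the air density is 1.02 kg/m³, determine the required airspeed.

L = ½ρv²S·CL ⇒ v = √(2L/(ρ·S·CL))
v = √(2 × 200 / (1.02 × 0.462 × 0.763)) = √1112 = 33.4 m/s

v = 33.4 m/s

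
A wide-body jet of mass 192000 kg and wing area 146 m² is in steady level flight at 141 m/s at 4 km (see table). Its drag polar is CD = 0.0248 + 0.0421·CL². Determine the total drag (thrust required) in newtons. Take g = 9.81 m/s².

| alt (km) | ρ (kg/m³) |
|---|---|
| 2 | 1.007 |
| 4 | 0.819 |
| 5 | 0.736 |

D = 1.55×10^5 N

At 4 km, from the table: ρ = 0.819 kg/m³.
In steady level flight, lift balances weight: W = mg = 192000 × 9.81 = 1.8835×10^6 N.
q = ½ρv² = ½ × 0.819 × 141² = 8141 Pa.
CL = 2W/(ρv²S) = 2×1.8835×10^6/(0.819×141²×146) = 1.585.
CD = 0.0248 + 0.0421 × 1.585² = 0.1305.
D = q·S·CD = 8141 × 146 × 0.1305 = 1.551×10^5 N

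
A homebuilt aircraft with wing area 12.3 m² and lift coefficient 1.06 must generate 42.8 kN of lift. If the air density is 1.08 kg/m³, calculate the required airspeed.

L = ½ρv²S·CL ⇒ v = √(2L/(ρ·S·CL))
v = √(2 × 42800 / (1.08 × 12.3 × 1.06)) = √6079 = 78 m/s

v = 78 m/s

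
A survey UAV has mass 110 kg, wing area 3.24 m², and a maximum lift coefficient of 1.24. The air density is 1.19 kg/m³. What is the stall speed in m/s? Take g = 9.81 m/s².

At stall, lift equals weight: L = W = m·g = 110 × 9.81 = 1079 N.
V_stall = √(2W/(ρ·S·CL,max)) = √(2 × 1079 / (1.19 × 3.24 × 1.24))
V_stall = √451.4 = 21.2 m/s

V_stall = 21.2 m/s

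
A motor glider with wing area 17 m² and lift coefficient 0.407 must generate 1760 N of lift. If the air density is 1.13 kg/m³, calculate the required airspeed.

v = 21.2 m/s

L = ½ρv²S·CL ⇒ v = √(2L/(ρ·S·CL))
v = √(2 × 1760 / (1.13 × 17 × 0.407)) = √450.2 = 21.2 m/s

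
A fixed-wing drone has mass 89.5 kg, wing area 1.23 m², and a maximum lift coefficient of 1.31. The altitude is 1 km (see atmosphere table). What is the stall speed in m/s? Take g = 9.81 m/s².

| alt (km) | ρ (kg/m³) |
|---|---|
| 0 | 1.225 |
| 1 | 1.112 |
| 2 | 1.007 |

At 1 km, from the table: ρ = 1.112 kg/m³.
Weight W = mg = 89.5 × 9.81 = 878 N.
V_stall = √(2W/(ρ·S·CL,max)) = √(2 × 878 / (1.112 × 1.23 × 1.31))
V_stall = √980 = 31.3 m/s

V_stall = 31.3 m/s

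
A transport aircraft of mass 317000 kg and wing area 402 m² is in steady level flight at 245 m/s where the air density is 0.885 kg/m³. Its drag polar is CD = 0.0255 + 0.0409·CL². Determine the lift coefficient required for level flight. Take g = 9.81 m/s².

CL = 0.291

Level flight ⇒ L = W = m·g = 317000 × 9.81 = 3.1098×10^6 N.
Dynamic pressure q = 0.5 × 0.885 × 245² = 26560 Pa.
CL = 2W/(ρv²S) = 2×3.1098×10^6/(0.885×245²×402) = 0.2912.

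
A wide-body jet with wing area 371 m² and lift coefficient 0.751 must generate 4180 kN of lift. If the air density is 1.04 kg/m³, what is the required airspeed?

v = 170 m/s

L = ½ρv²S·CL ⇒ v = √(2L/(ρ·S·CL))
v = √(2 × 4.18×10^6 / (1.04 × 371 × 0.751)) = √28850 = 170 m/s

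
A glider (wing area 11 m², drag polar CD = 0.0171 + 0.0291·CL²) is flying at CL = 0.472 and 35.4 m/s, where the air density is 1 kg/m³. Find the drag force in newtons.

D = 163 N

CD = 0.0171 + 0.0291 × 0.472² = 0.02358
D = ½ρv²S·CD = ½ × 1 × 35.4² × 11 × 0.02358 = 163 N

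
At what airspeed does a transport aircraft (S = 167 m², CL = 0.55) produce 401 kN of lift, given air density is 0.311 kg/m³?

L = ½ρv²S·CL ⇒ v = √(2L/(ρ·S·CL))
v = √(2 × 4.01×10^5 / (0.311 × 167 × 0.55)) = √28080 = 168 m/s

v = 168 m/s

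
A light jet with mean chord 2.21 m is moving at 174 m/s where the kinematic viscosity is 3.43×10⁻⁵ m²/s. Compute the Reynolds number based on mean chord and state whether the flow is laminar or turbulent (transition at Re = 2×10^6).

Re = v·c/ν = 174 × 2.21 / (3.43×10⁻⁵) = 1.12×10^7
Since 1.12×10^7 > 2×10^6, the flow is turbulent.

Re = 1.12×10^7 (turbulent)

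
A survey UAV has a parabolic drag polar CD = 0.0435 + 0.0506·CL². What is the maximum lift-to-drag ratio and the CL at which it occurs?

(L/D)max = 10.7, at CL = 0.927

For CD = CD0 + K·CL², (L/D)max occurs at CL* = √(CD0/K) and equals 1/(2√(K·CD0)).
(L/D)max = 1/(2√(0.0506 × 0.0435)) = 1/(2 × 0.04692) = 10.7
CL* = √(0.0435/0.0506) = 0.927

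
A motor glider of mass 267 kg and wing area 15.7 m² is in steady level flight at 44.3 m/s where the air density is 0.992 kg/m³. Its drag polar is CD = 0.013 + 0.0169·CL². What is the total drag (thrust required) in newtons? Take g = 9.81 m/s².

Level flight ⇒ L = W = m·g = 267 × 9.81 = 2619.3 N.
Dynamic pressure q = 0.5 × 0.992 × 44.3² = 973.4 Pa.
CL = W/(q·S) = 2619.3 / (973.4 × 15.7) = 0.1714.
CD = 0.013 + 0.0169 × 0.1714² = 0.0135.
D = q·S·CD = 973.4 × 15.7 × 0.0135 = 206.3 N

D = 206 N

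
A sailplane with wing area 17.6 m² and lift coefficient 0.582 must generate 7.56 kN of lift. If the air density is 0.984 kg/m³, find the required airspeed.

v = 38.7 m/s

L = ½ρv²S·CL ⇒ v = √(2L/(ρ·S·CL))
v = √(2 × 7560 / (0.984 × 17.6 × 0.582)) = √1500 = 38.7 m/s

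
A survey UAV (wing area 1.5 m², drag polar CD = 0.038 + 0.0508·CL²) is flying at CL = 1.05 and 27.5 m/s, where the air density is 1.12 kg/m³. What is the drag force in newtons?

CD = 0.038 + 0.0508 × 1.05² = 0.09401
D = ½ρv²S·CD = ½ × 1.12 × 27.5² × 1.5 × 0.09401 = 59.7 N

D = 59.7 N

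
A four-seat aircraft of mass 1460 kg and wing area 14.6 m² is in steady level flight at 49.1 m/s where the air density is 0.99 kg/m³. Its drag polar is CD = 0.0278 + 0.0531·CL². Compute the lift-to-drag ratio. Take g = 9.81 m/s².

L/D = 12.9

Level flight ⇒ L = W = m·g = 1460 × 9.81 = 14323 N.
Dynamic pressure q = 0.5 × 0.99 × 49.1² = 1193 Pa.
CL = W/(q·S) = 14323 / (1193 × 14.6) = 0.8221.
CD = 0.0278 + 0.0531 × 0.8221² = 0.06368.
L/D = CL/CD = 0.8221 / 0.06368 = 12.9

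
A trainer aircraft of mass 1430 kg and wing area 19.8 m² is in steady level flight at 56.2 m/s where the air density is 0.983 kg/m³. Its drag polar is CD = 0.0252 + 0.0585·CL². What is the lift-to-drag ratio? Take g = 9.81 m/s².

Level flight ⇒ L = W = m·g = 1430 × 9.81 = 14028 N.
q = ½ρv² = ½ × 0.983 × 56.2² = 1552 Pa.
Required CL = L/(qS) = 14028/(1552·19.8) = 0.4564.
CD = 0.0252 + 0.0585 × 0.4564² = 0.03739.
L/D = CL/CD = 0.4564 / 0.03739 = 12.2

L/D = 12.2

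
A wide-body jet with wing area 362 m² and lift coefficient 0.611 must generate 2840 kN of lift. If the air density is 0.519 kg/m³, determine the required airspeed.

L = ½ρv²S·CL ⇒ v = √(2L/(ρ·S·CL))
v = √(2 × 2.84×10^6 / (0.519 × 362 × 0.611)) = √49480 = 222 m/s

v = 222 m/s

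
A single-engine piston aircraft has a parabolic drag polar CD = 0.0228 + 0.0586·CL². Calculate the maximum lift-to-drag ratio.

For CD = CD0 + K·CL², (L/D)max occurs at CL* = √(CD0/K) and equals 1/(2√(K·CD0)).
(L/D)max = 1/(2√(0.0586 × 0.0228)) = 1/(2 × 0.03655) = 13.7

(L/D)max = 13.7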